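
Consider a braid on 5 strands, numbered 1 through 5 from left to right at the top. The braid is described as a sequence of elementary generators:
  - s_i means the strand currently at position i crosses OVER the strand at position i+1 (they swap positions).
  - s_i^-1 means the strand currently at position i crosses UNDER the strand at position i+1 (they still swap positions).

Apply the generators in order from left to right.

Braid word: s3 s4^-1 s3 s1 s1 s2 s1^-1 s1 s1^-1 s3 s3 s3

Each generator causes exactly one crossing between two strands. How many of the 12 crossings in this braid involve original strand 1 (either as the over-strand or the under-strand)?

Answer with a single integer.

Gen 1: crossing 3x4. Involves strand 1? no. Count so far: 0
Gen 2: crossing 3x5. Involves strand 1? no. Count so far: 0
Gen 3: crossing 4x5. Involves strand 1? no. Count so far: 0
Gen 4: crossing 1x2. Involves strand 1? yes. Count so far: 1
Gen 5: crossing 2x1. Involves strand 1? yes. Count so far: 2
Gen 6: crossing 2x5. Involves strand 1? no. Count so far: 2
Gen 7: crossing 1x5. Involves strand 1? yes. Count so far: 3
Gen 8: crossing 5x1. Involves strand 1? yes. Count so far: 4
Gen 9: crossing 1x5. Involves strand 1? yes. Count so far: 5
Gen 10: crossing 2x4. Involves strand 1? no. Count so far: 5
Gen 11: crossing 4x2. Involves strand 1? no. Count so far: 5
Gen 12: crossing 2x4. Involves strand 1? no. Count so far: 5

Answer: 5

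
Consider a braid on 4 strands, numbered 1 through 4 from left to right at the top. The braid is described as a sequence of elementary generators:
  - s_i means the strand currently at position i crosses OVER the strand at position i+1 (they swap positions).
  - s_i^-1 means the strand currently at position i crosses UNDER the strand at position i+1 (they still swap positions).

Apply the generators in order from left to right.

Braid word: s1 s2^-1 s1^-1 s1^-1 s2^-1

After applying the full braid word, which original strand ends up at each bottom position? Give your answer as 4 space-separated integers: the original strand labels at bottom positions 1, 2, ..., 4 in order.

Answer: 2 1 3 4

Derivation:
Gen 1 (s1): strand 1 crosses over strand 2. Perm now: [2 1 3 4]
Gen 2 (s2^-1): strand 1 crosses under strand 3. Perm now: [2 3 1 4]
Gen 3 (s1^-1): strand 2 crosses under strand 3. Perm now: [3 2 1 4]
Gen 4 (s1^-1): strand 3 crosses under strand 2. Perm now: [2 3 1 4]
Gen 5 (s2^-1): strand 3 crosses under strand 1. Perm now: [2 1 3 4]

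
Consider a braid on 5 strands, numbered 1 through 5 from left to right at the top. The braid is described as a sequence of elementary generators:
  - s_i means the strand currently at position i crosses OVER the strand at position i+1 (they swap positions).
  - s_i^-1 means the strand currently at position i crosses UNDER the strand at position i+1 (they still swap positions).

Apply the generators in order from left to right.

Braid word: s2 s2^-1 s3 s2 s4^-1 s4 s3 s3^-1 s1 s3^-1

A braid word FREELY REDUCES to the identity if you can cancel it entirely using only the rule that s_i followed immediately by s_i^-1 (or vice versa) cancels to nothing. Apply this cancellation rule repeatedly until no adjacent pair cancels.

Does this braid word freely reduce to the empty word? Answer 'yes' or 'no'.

Gen 1 (s2): push. Stack: [s2]
Gen 2 (s2^-1): cancels prior s2. Stack: []
Gen 3 (s3): push. Stack: [s3]
Gen 4 (s2): push. Stack: [s3 s2]
Gen 5 (s4^-1): push. Stack: [s3 s2 s4^-1]
Gen 6 (s4): cancels prior s4^-1. Stack: [s3 s2]
Gen 7 (s3): push. Stack: [s3 s2 s3]
Gen 8 (s3^-1): cancels prior s3. Stack: [s3 s2]
Gen 9 (s1): push. Stack: [s3 s2 s1]
Gen 10 (s3^-1): push. Stack: [s3 s2 s1 s3^-1]
Reduced word: s3 s2 s1 s3^-1

Answer: no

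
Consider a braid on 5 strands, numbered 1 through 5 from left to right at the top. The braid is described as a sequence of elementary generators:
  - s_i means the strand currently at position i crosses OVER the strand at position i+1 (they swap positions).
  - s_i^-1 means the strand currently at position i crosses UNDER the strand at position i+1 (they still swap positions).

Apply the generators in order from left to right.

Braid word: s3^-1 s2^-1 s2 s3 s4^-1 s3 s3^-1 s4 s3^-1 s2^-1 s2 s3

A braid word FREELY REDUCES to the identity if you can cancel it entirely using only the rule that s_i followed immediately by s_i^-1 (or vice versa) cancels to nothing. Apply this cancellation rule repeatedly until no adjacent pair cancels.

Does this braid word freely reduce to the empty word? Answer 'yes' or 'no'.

Answer: yes

Derivation:
Gen 1 (s3^-1): push. Stack: [s3^-1]
Gen 2 (s2^-1): push. Stack: [s3^-1 s2^-1]
Gen 3 (s2): cancels prior s2^-1. Stack: [s3^-1]
Gen 4 (s3): cancels prior s3^-1. Stack: []
Gen 5 (s4^-1): push. Stack: [s4^-1]
Gen 6 (s3): push. Stack: [s4^-1 s3]
Gen 7 (s3^-1): cancels prior s3. Stack: [s4^-1]
Gen 8 (s4): cancels prior s4^-1. Stack: []
Gen 9 (s3^-1): push. Stack: [s3^-1]
Gen 10 (s2^-1): push. Stack: [s3^-1 s2^-1]
Gen 11 (s2): cancels prior s2^-1. Stack: [s3^-1]
Gen 12 (s3): cancels prior s3^-1. Stack: []
Reduced word: (empty)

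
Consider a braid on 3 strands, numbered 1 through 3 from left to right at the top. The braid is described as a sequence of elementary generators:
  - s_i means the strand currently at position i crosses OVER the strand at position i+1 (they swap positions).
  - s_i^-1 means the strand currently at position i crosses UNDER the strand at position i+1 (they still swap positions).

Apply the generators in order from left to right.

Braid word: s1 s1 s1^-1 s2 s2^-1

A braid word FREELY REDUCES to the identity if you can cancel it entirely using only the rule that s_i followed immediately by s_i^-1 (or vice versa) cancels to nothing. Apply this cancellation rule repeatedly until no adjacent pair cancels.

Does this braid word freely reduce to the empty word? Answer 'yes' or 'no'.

Answer: no

Derivation:
Gen 1 (s1): push. Stack: [s1]
Gen 2 (s1): push. Stack: [s1 s1]
Gen 3 (s1^-1): cancels prior s1. Stack: [s1]
Gen 4 (s2): push. Stack: [s1 s2]
Gen 5 (s2^-1): cancels prior s2. Stack: [s1]
Reduced word: s1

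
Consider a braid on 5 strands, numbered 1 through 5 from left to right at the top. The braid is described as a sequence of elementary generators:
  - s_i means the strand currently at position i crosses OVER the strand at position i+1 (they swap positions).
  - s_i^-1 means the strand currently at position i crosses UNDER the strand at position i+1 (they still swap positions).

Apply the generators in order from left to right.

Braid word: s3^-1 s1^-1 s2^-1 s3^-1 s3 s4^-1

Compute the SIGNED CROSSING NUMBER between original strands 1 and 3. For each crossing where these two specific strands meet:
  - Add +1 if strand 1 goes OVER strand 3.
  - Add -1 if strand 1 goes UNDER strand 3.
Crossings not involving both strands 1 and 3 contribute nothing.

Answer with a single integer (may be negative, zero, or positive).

Answer: -2

Derivation:
Gen 1: crossing 3x4. Both 1&3? no. Sum: 0
Gen 2: crossing 1x2. Both 1&3? no. Sum: 0
Gen 3: crossing 1x4. Both 1&3? no. Sum: 0
Gen 4: 1 under 3. Both 1&3? yes. Contrib: -1. Sum: -1
Gen 5: 3 over 1. Both 1&3? yes. Contrib: -1. Sum: -2
Gen 6: crossing 3x5. Both 1&3? no. Sum: -2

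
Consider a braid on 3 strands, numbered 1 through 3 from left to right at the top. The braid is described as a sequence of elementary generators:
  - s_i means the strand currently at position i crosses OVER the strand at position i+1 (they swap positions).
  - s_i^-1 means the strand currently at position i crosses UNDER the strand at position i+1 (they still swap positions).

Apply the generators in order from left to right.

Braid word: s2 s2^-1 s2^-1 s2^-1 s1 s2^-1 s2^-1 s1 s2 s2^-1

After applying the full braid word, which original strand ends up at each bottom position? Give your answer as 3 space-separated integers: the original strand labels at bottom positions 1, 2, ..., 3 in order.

Gen 1 (s2): strand 2 crosses over strand 3. Perm now: [1 3 2]
Gen 2 (s2^-1): strand 3 crosses under strand 2. Perm now: [1 2 3]
Gen 3 (s2^-1): strand 2 crosses under strand 3. Perm now: [1 3 2]
Gen 4 (s2^-1): strand 3 crosses under strand 2. Perm now: [1 2 3]
Gen 5 (s1): strand 1 crosses over strand 2. Perm now: [2 1 3]
Gen 6 (s2^-1): strand 1 crosses under strand 3. Perm now: [2 3 1]
Gen 7 (s2^-1): strand 3 crosses under strand 1. Perm now: [2 1 3]
Gen 8 (s1): strand 2 crosses over strand 1. Perm now: [1 2 3]
Gen 9 (s2): strand 2 crosses over strand 3. Perm now: [1 3 2]
Gen 10 (s2^-1): strand 3 crosses under strand 2. Perm now: [1 2 3]

Answer: 1 2 3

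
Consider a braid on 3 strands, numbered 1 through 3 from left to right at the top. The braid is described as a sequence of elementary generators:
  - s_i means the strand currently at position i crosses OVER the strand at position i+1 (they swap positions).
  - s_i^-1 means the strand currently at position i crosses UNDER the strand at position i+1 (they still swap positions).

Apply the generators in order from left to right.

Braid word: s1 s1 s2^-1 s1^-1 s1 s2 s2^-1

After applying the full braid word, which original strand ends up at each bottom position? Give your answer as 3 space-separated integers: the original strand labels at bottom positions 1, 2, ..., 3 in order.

Gen 1 (s1): strand 1 crosses over strand 2. Perm now: [2 1 3]
Gen 2 (s1): strand 2 crosses over strand 1. Perm now: [1 2 3]
Gen 3 (s2^-1): strand 2 crosses under strand 3. Perm now: [1 3 2]
Gen 4 (s1^-1): strand 1 crosses under strand 3. Perm now: [3 1 2]
Gen 5 (s1): strand 3 crosses over strand 1. Perm now: [1 3 2]
Gen 6 (s2): strand 3 crosses over strand 2. Perm now: [1 2 3]
Gen 7 (s2^-1): strand 2 crosses under strand 3. Perm now: [1 3 2]

Answer: 1 3 2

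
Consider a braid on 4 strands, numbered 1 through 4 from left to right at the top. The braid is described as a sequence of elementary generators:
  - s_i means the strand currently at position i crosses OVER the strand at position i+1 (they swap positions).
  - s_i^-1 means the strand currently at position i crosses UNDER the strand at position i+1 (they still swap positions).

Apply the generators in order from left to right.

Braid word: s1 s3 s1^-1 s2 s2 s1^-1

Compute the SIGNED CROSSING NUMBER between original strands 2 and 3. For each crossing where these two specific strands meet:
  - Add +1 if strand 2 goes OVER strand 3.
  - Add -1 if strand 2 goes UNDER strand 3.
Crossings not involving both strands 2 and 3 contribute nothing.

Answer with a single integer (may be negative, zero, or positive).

Answer: 0

Derivation:
Gen 1: crossing 1x2. Both 2&3? no. Sum: 0
Gen 2: crossing 3x4. Both 2&3? no. Sum: 0
Gen 3: crossing 2x1. Both 2&3? no. Sum: 0
Gen 4: crossing 2x4. Both 2&3? no. Sum: 0
Gen 5: crossing 4x2. Both 2&3? no. Sum: 0
Gen 6: crossing 1x2. Both 2&3? no. Sum: 0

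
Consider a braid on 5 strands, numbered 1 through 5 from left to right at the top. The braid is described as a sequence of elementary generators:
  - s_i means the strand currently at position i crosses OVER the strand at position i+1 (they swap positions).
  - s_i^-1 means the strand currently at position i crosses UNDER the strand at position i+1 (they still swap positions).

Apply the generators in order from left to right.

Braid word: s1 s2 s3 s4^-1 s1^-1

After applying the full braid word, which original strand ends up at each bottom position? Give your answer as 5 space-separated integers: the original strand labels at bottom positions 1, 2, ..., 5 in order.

Answer: 3 2 4 5 1

Derivation:
Gen 1 (s1): strand 1 crosses over strand 2. Perm now: [2 1 3 4 5]
Gen 2 (s2): strand 1 crosses over strand 3. Perm now: [2 3 1 4 5]
Gen 3 (s3): strand 1 crosses over strand 4. Perm now: [2 3 4 1 5]
Gen 4 (s4^-1): strand 1 crosses under strand 5. Perm now: [2 3 4 5 1]
Gen 5 (s1^-1): strand 2 crosses under strand 3. Perm now: [3 2 4 5 1]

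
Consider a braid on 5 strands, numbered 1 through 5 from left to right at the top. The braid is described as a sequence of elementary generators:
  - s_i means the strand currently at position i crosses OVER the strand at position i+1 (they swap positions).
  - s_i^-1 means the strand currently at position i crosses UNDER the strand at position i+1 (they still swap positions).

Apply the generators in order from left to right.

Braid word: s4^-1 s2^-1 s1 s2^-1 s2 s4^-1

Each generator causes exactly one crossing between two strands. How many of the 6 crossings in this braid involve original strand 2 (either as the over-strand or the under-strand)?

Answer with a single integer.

Answer: 3

Derivation:
Gen 1: crossing 4x5. Involves strand 2? no. Count so far: 0
Gen 2: crossing 2x3. Involves strand 2? yes. Count so far: 1
Gen 3: crossing 1x3. Involves strand 2? no. Count so far: 1
Gen 4: crossing 1x2. Involves strand 2? yes. Count so far: 2
Gen 5: crossing 2x1. Involves strand 2? yes. Count so far: 3
Gen 6: crossing 5x4. Involves strand 2? no. Count so far: 3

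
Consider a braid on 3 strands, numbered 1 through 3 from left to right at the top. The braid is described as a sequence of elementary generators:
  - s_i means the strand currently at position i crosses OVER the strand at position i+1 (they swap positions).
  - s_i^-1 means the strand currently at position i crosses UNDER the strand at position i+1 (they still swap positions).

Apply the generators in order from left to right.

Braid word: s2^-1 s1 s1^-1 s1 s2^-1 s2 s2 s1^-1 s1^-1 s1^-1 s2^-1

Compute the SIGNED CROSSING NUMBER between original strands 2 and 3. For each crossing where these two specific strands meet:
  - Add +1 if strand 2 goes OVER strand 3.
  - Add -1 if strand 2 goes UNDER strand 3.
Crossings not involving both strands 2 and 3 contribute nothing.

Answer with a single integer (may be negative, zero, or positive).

Answer: 0

Derivation:
Gen 1: 2 under 3. Both 2&3? yes. Contrib: -1. Sum: -1
Gen 2: crossing 1x3. Both 2&3? no. Sum: -1
Gen 3: crossing 3x1. Both 2&3? no. Sum: -1
Gen 4: crossing 1x3. Both 2&3? no. Sum: -1
Gen 5: crossing 1x2. Both 2&3? no. Sum: -1
Gen 6: crossing 2x1. Both 2&3? no. Sum: -1
Gen 7: crossing 1x2. Both 2&3? no. Sum: -1
Gen 8: 3 under 2. Both 2&3? yes. Contrib: +1. Sum: 0
Gen 9: 2 under 3. Both 2&3? yes. Contrib: -1. Sum: -1
Gen 10: 3 under 2. Both 2&3? yes. Contrib: +1. Sum: 0
Gen 11: crossing 3x1. Both 2&3? no. Sum: 0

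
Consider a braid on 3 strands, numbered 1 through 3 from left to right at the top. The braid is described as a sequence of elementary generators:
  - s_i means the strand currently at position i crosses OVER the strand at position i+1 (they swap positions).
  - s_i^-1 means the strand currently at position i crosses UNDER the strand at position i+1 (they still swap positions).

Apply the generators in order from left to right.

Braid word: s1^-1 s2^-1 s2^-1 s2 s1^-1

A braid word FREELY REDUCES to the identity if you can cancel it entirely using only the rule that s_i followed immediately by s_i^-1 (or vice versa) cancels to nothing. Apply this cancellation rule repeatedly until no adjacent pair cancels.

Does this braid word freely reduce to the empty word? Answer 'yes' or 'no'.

Answer: no

Derivation:
Gen 1 (s1^-1): push. Stack: [s1^-1]
Gen 2 (s2^-1): push. Stack: [s1^-1 s2^-1]
Gen 3 (s2^-1): push. Stack: [s1^-1 s2^-1 s2^-1]
Gen 4 (s2): cancels prior s2^-1. Stack: [s1^-1 s2^-1]
Gen 5 (s1^-1): push. Stack: [s1^-1 s2^-1 s1^-1]
Reduced word: s1^-1 s2^-1 s1^-1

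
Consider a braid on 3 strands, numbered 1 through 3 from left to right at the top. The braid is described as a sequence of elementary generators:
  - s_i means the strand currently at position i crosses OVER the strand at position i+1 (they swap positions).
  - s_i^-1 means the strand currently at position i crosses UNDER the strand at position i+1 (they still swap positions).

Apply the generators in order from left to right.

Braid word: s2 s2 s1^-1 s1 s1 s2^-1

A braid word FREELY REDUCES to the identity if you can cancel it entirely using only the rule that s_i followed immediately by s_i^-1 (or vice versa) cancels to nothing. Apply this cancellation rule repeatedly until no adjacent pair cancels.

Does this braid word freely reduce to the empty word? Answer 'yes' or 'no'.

Answer: no

Derivation:
Gen 1 (s2): push. Stack: [s2]
Gen 2 (s2): push. Stack: [s2 s2]
Gen 3 (s1^-1): push. Stack: [s2 s2 s1^-1]
Gen 4 (s1): cancels prior s1^-1. Stack: [s2 s2]
Gen 5 (s1): push. Stack: [s2 s2 s1]
Gen 6 (s2^-1): push. Stack: [s2 s2 s1 s2^-1]
Reduced word: s2 s2 s1 s2^-1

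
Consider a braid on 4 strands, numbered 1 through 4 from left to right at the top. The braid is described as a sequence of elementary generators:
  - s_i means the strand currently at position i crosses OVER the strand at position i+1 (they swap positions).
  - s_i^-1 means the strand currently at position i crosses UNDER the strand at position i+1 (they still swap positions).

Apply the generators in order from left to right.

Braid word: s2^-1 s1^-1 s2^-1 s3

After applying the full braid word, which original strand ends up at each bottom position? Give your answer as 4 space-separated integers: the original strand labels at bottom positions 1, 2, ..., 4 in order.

Gen 1 (s2^-1): strand 2 crosses under strand 3. Perm now: [1 3 2 4]
Gen 2 (s1^-1): strand 1 crosses under strand 3. Perm now: [3 1 2 4]
Gen 3 (s2^-1): strand 1 crosses under strand 2. Perm now: [3 2 1 4]
Gen 4 (s3): strand 1 crosses over strand 4. Perm now: [3 2 4 1]

Answer: 3 2 4 1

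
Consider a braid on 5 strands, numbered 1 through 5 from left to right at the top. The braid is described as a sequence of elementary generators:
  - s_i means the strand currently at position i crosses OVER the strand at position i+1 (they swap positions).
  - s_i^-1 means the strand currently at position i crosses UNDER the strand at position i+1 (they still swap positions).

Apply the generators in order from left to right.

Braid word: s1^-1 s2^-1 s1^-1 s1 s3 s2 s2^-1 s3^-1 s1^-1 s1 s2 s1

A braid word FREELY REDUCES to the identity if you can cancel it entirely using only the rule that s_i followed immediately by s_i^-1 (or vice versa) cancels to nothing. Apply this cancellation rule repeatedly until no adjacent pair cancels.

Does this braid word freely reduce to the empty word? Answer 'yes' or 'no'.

Answer: yes

Derivation:
Gen 1 (s1^-1): push. Stack: [s1^-1]
Gen 2 (s2^-1): push. Stack: [s1^-1 s2^-1]
Gen 3 (s1^-1): push. Stack: [s1^-1 s2^-1 s1^-1]
Gen 4 (s1): cancels prior s1^-1. Stack: [s1^-1 s2^-1]
Gen 5 (s3): push. Stack: [s1^-1 s2^-1 s3]
Gen 6 (s2): push. Stack: [s1^-1 s2^-1 s3 s2]
Gen 7 (s2^-1): cancels prior s2. Stack: [s1^-1 s2^-1 s3]
Gen 8 (s3^-1): cancels prior s3. Stack: [s1^-1 s2^-1]
Gen 9 (s1^-1): push. Stack: [s1^-1 s2^-1 s1^-1]
Gen 10 (s1): cancels prior s1^-1. Stack: [s1^-1 s2^-1]
Gen 11 (s2): cancels prior s2^-1. Stack: [s1^-1]
Gen 12 (s1): cancels prior s1^-1. Stack: []
Reduced word: (empty)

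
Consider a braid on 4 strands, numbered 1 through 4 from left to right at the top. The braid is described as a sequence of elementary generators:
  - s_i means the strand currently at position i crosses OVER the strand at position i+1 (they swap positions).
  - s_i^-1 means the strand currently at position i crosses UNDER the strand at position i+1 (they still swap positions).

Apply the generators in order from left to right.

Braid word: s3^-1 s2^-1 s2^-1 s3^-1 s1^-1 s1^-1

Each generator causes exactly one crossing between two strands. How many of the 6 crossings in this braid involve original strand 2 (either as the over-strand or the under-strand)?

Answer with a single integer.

Answer: 4

Derivation:
Gen 1: crossing 3x4. Involves strand 2? no. Count so far: 0
Gen 2: crossing 2x4. Involves strand 2? yes. Count so far: 1
Gen 3: crossing 4x2. Involves strand 2? yes. Count so far: 2
Gen 4: crossing 4x3. Involves strand 2? no. Count so far: 2
Gen 5: crossing 1x2. Involves strand 2? yes. Count so far: 3
Gen 6: crossing 2x1. Involves strand 2? yes. Count so far: 4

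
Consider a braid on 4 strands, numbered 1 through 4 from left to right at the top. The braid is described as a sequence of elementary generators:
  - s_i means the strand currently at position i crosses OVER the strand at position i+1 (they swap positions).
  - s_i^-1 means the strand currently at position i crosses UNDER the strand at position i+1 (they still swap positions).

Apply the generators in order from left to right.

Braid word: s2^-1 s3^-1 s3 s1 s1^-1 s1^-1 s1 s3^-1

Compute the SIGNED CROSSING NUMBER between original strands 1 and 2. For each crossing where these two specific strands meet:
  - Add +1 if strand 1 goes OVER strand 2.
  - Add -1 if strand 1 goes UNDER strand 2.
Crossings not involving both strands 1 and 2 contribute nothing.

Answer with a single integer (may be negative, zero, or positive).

Gen 1: crossing 2x3. Both 1&2? no. Sum: 0
Gen 2: crossing 2x4. Both 1&2? no. Sum: 0
Gen 3: crossing 4x2. Both 1&2? no. Sum: 0
Gen 4: crossing 1x3. Both 1&2? no. Sum: 0
Gen 5: crossing 3x1. Both 1&2? no. Sum: 0
Gen 6: crossing 1x3. Both 1&2? no. Sum: 0
Gen 7: crossing 3x1. Both 1&2? no. Sum: 0
Gen 8: crossing 2x4. Both 1&2? no. Sum: 0

Answer: 0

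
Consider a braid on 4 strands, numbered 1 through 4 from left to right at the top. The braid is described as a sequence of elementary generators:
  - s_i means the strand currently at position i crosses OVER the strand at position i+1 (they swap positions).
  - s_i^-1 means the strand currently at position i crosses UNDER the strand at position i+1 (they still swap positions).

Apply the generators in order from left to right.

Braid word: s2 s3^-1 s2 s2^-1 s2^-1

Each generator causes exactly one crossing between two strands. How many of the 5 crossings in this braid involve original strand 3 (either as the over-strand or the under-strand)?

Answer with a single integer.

Gen 1: crossing 2x3. Involves strand 3? yes. Count so far: 1
Gen 2: crossing 2x4. Involves strand 3? no. Count so far: 1
Gen 3: crossing 3x4. Involves strand 3? yes. Count so far: 2
Gen 4: crossing 4x3. Involves strand 3? yes. Count so far: 3
Gen 5: crossing 3x4. Involves strand 3? yes. Count so far: 4

Answer: 4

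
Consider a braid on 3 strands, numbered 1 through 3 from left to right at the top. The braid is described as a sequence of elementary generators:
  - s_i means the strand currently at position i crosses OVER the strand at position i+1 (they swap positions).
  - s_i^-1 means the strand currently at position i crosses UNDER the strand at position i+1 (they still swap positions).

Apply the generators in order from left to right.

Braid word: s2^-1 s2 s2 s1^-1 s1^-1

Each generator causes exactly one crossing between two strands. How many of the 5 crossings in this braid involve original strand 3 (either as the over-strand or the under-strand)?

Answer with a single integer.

Answer: 5

Derivation:
Gen 1: crossing 2x3. Involves strand 3? yes. Count so far: 1
Gen 2: crossing 3x2. Involves strand 3? yes. Count so far: 2
Gen 3: crossing 2x3. Involves strand 3? yes. Count so far: 3
Gen 4: crossing 1x3. Involves strand 3? yes. Count so far: 4
Gen 5: crossing 3x1. Involves strand 3? yes. Count so far: 5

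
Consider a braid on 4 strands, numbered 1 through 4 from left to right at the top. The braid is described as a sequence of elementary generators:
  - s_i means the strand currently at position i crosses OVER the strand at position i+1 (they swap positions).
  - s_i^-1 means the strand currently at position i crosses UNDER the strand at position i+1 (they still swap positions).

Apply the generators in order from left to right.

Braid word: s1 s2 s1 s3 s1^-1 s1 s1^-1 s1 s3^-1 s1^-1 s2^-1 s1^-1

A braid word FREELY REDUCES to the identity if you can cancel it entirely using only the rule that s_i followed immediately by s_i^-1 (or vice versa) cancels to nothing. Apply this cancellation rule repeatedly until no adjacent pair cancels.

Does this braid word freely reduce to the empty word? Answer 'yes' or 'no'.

Answer: yes

Derivation:
Gen 1 (s1): push. Stack: [s1]
Gen 2 (s2): push. Stack: [s1 s2]
Gen 3 (s1): push. Stack: [s1 s2 s1]
Gen 4 (s3): push. Stack: [s1 s2 s1 s3]
Gen 5 (s1^-1): push. Stack: [s1 s2 s1 s3 s1^-1]
Gen 6 (s1): cancels prior s1^-1. Stack: [s1 s2 s1 s3]
Gen 7 (s1^-1): push. Stack: [s1 s2 s1 s3 s1^-1]
Gen 8 (s1): cancels prior s1^-1. Stack: [s1 s2 s1 s3]
Gen 9 (s3^-1): cancels prior s3. Stack: [s1 s2 s1]
Gen 10 (s1^-1): cancels prior s1. Stack: [s1 s2]
Gen 11 (s2^-1): cancels prior s2. Stack: [s1]
Gen 12 (s1^-1): cancels prior s1. Stack: []
Reduced word: (empty)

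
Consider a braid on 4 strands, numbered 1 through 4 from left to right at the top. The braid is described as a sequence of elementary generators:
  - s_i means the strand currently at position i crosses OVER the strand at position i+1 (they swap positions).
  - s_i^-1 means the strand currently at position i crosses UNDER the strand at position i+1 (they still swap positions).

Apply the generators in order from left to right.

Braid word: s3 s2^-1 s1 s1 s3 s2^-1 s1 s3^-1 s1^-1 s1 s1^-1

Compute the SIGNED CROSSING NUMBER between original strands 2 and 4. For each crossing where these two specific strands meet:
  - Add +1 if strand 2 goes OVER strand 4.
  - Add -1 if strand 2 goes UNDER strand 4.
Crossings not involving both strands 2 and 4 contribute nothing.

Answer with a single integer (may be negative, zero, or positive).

Gen 1: crossing 3x4. Both 2&4? no. Sum: 0
Gen 2: 2 under 4. Both 2&4? yes. Contrib: -1. Sum: -1
Gen 3: crossing 1x4. Both 2&4? no. Sum: -1
Gen 4: crossing 4x1. Both 2&4? no. Sum: -1
Gen 5: crossing 2x3. Both 2&4? no. Sum: -1
Gen 6: crossing 4x3. Both 2&4? no. Sum: -1
Gen 7: crossing 1x3. Both 2&4? no. Sum: -1
Gen 8: 4 under 2. Both 2&4? yes. Contrib: +1. Sum: 0
Gen 9: crossing 3x1. Both 2&4? no. Sum: 0
Gen 10: crossing 1x3. Both 2&4? no. Sum: 0
Gen 11: crossing 3x1. Both 2&4? no. Sum: 0

Answer: 0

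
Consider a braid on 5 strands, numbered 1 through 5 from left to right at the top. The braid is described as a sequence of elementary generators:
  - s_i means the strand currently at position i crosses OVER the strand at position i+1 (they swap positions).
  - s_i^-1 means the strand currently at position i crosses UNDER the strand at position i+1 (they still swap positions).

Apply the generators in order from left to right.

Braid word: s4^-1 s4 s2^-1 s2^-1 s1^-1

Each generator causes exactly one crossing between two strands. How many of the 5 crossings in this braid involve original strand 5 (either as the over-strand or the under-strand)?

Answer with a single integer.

Answer: 2

Derivation:
Gen 1: crossing 4x5. Involves strand 5? yes. Count so far: 1
Gen 2: crossing 5x4. Involves strand 5? yes. Count so far: 2
Gen 3: crossing 2x3. Involves strand 5? no. Count so far: 2
Gen 4: crossing 3x2. Involves strand 5? no. Count so far: 2
Gen 5: crossing 1x2. Involves strand 5? no. Count so far: 2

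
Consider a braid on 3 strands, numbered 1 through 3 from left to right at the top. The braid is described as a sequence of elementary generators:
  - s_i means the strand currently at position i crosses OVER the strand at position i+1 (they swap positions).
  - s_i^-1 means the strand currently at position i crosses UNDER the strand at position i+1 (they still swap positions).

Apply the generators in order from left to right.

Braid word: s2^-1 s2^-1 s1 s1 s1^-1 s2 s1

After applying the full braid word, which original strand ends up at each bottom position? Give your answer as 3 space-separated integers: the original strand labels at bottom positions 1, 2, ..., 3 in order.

Gen 1 (s2^-1): strand 2 crosses under strand 3. Perm now: [1 3 2]
Gen 2 (s2^-1): strand 3 crosses under strand 2. Perm now: [1 2 3]
Gen 3 (s1): strand 1 crosses over strand 2. Perm now: [2 1 3]
Gen 4 (s1): strand 2 crosses over strand 1. Perm now: [1 2 3]
Gen 5 (s1^-1): strand 1 crosses under strand 2. Perm now: [2 1 3]
Gen 6 (s2): strand 1 crosses over strand 3. Perm now: [2 3 1]
Gen 7 (s1): strand 2 crosses over strand 3. Perm now: [3 2 1]

Answer: 3 2 1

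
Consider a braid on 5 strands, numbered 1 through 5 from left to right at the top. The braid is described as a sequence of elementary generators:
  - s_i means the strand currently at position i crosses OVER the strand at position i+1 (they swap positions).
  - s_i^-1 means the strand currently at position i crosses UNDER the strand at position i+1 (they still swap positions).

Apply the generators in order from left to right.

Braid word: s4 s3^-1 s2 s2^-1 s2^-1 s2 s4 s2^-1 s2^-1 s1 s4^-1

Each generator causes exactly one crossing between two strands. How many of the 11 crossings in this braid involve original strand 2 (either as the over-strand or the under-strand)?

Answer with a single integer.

Gen 1: crossing 4x5. Involves strand 2? no. Count so far: 0
Gen 2: crossing 3x5. Involves strand 2? no. Count so far: 0
Gen 3: crossing 2x5. Involves strand 2? yes. Count so far: 1
Gen 4: crossing 5x2. Involves strand 2? yes. Count so far: 2
Gen 5: crossing 2x5. Involves strand 2? yes. Count so far: 3
Gen 6: crossing 5x2. Involves strand 2? yes. Count so far: 4
Gen 7: crossing 3x4. Involves strand 2? no. Count so far: 4
Gen 8: crossing 2x5. Involves strand 2? yes. Count so far: 5
Gen 9: crossing 5x2. Involves strand 2? yes. Count so far: 6
Gen 10: crossing 1x2. Involves strand 2? yes. Count so far: 7
Gen 11: crossing 4x3. Involves strand 2? no. Count so far: 7

Answer: 7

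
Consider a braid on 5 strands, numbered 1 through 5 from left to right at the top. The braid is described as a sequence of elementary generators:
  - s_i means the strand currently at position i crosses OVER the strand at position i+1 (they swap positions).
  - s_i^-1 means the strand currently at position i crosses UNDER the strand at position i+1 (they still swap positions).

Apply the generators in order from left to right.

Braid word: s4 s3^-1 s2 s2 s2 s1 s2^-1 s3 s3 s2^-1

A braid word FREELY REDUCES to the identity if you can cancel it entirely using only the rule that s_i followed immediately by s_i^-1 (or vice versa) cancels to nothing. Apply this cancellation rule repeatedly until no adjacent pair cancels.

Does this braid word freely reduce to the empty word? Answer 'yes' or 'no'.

Gen 1 (s4): push. Stack: [s4]
Gen 2 (s3^-1): push. Stack: [s4 s3^-1]
Gen 3 (s2): push. Stack: [s4 s3^-1 s2]
Gen 4 (s2): push. Stack: [s4 s3^-1 s2 s2]
Gen 5 (s2): push. Stack: [s4 s3^-1 s2 s2 s2]
Gen 6 (s1): push. Stack: [s4 s3^-1 s2 s2 s2 s1]
Gen 7 (s2^-1): push. Stack: [s4 s3^-1 s2 s2 s2 s1 s2^-1]
Gen 8 (s3): push. Stack: [s4 s3^-1 s2 s2 s2 s1 s2^-1 s3]
Gen 9 (s3): push. Stack: [s4 s3^-1 s2 s2 s2 s1 s2^-1 s3 s3]
Gen 10 (s2^-1): push. Stack: [s4 s3^-1 s2 s2 s2 s1 s2^-1 s3 s3 s2^-1]
Reduced word: s4 s3^-1 s2 s2 s2 s1 s2^-1 s3 s3 s2^-1

Answer: no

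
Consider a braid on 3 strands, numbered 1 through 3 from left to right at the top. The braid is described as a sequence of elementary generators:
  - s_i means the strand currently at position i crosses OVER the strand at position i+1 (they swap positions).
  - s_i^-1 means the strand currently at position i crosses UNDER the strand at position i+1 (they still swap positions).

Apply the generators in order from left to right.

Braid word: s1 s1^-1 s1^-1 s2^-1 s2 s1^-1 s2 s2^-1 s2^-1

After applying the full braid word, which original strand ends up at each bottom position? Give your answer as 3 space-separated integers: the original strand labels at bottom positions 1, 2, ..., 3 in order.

Answer: 1 3 2

Derivation:
Gen 1 (s1): strand 1 crosses over strand 2. Perm now: [2 1 3]
Gen 2 (s1^-1): strand 2 crosses under strand 1. Perm now: [1 2 3]
Gen 3 (s1^-1): strand 1 crosses under strand 2. Perm now: [2 1 3]
Gen 4 (s2^-1): strand 1 crosses under strand 3. Perm now: [2 3 1]
Gen 5 (s2): strand 3 crosses over strand 1. Perm now: [2 1 3]
Gen 6 (s1^-1): strand 2 crosses under strand 1. Perm now: [1 2 3]
Gen 7 (s2): strand 2 crosses over strand 3. Perm now: [1 3 2]
Gen 8 (s2^-1): strand 3 crosses under strand 2. Perm now: [1 2 3]
Gen 9 (s2^-1): strand 2 crosses under strand 3. Perm now: [1 3 2]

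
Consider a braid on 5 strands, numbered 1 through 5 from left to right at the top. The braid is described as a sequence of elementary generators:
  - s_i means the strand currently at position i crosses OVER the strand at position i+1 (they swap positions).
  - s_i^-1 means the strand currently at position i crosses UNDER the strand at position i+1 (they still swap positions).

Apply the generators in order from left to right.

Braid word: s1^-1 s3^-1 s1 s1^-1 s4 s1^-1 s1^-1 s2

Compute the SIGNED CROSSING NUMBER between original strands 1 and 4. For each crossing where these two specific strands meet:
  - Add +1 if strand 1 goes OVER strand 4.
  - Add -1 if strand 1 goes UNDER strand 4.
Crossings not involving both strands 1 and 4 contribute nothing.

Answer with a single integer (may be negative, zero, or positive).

Gen 1: crossing 1x2. Both 1&4? no. Sum: 0
Gen 2: crossing 3x4. Both 1&4? no. Sum: 0
Gen 3: crossing 2x1. Both 1&4? no. Sum: 0
Gen 4: crossing 1x2. Both 1&4? no. Sum: 0
Gen 5: crossing 3x5. Both 1&4? no. Sum: 0
Gen 6: crossing 2x1. Both 1&4? no. Sum: 0
Gen 7: crossing 1x2. Both 1&4? no. Sum: 0
Gen 8: 1 over 4. Both 1&4? yes. Contrib: +1. Sum: 1

Answer: 1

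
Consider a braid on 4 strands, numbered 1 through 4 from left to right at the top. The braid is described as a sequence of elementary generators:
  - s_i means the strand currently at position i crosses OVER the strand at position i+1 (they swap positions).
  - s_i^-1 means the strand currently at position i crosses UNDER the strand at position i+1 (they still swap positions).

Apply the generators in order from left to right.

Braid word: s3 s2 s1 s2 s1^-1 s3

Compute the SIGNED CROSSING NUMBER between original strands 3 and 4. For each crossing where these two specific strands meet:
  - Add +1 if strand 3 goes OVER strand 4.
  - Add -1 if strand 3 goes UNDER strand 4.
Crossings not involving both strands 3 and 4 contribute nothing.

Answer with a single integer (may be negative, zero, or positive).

Gen 1: 3 over 4. Both 3&4? yes. Contrib: +1. Sum: 1
Gen 2: crossing 2x4. Both 3&4? no. Sum: 1
Gen 3: crossing 1x4. Both 3&4? no. Sum: 1
Gen 4: crossing 1x2. Both 3&4? no. Sum: 1
Gen 5: crossing 4x2. Both 3&4? no. Sum: 1
Gen 6: crossing 1x3. Both 3&4? no. Sum: 1

Answer: 1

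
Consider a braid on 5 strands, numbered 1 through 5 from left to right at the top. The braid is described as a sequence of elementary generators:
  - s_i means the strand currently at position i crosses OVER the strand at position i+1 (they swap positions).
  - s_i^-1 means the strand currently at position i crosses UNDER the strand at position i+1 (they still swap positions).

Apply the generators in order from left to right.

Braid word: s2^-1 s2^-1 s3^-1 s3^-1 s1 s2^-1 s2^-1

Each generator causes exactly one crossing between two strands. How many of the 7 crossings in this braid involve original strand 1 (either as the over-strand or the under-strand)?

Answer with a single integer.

Gen 1: crossing 2x3. Involves strand 1? no. Count so far: 0
Gen 2: crossing 3x2. Involves strand 1? no. Count so far: 0
Gen 3: crossing 3x4. Involves strand 1? no. Count so far: 0
Gen 4: crossing 4x3. Involves strand 1? no. Count so far: 0
Gen 5: crossing 1x2. Involves strand 1? yes. Count so far: 1
Gen 6: crossing 1x3. Involves strand 1? yes. Count so far: 2
Gen 7: crossing 3x1. Involves strand 1? yes. Count so far: 3

Answer: 3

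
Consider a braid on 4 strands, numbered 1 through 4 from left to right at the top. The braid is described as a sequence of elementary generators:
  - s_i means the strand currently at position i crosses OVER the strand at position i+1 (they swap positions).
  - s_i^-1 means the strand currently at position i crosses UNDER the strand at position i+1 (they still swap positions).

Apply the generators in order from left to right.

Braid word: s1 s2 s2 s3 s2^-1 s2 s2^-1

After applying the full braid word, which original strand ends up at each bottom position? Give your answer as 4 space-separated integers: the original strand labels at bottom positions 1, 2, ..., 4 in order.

Answer: 2 4 1 3

Derivation:
Gen 1 (s1): strand 1 crosses over strand 2. Perm now: [2 1 3 4]
Gen 2 (s2): strand 1 crosses over strand 3. Perm now: [2 3 1 4]
Gen 3 (s2): strand 3 crosses over strand 1. Perm now: [2 1 3 4]
Gen 4 (s3): strand 3 crosses over strand 4. Perm now: [2 1 4 3]
Gen 5 (s2^-1): strand 1 crosses under strand 4. Perm now: [2 4 1 3]
Gen 6 (s2): strand 4 crosses over strand 1. Perm now: [2 1 4 3]
Gen 7 (s2^-1): strand 1 crosses under strand 4. Perm now: [2 4 1 3]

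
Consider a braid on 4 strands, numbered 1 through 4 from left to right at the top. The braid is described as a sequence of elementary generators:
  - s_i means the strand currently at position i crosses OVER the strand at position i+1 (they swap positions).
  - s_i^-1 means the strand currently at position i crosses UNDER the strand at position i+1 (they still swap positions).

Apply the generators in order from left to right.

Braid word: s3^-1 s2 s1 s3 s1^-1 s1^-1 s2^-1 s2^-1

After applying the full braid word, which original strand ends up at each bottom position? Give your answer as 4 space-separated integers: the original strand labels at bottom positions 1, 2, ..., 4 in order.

Gen 1 (s3^-1): strand 3 crosses under strand 4. Perm now: [1 2 4 3]
Gen 2 (s2): strand 2 crosses over strand 4. Perm now: [1 4 2 3]
Gen 3 (s1): strand 1 crosses over strand 4. Perm now: [4 1 2 3]
Gen 4 (s3): strand 2 crosses over strand 3. Perm now: [4 1 3 2]
Gen 5 (s1^-1): strand 4 crosses under strand 1. Perm now: [1 4 3 2]
Gen 6 (s1^-1): strand 1 crosses under strand 4. Perm now: [4 1 3 2]
Gen 7 (s2^-1): strand 1 crosses under strand 3. Perm now: [4 3 1 2]
Gen 8 (s2^-1): strand 3 crosses under strand 1. Perm now: [4 1 3 2]

Answer: 4 1 3 2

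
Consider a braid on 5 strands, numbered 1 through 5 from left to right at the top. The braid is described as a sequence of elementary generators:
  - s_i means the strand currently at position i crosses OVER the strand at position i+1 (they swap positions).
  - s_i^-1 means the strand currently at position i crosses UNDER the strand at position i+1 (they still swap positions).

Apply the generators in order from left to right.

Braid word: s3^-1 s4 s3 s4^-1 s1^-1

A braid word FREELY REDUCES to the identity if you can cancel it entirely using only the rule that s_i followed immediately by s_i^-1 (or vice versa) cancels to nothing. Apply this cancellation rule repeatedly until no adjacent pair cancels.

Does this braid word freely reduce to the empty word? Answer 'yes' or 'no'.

Gen 1 (s3^-1): push. Stack: [s3^-1]
Gen 2 (s4): push. Stack: [s3^-1 s4]
Gen 3 (s3): push. Stack: [s3^-1 s4 s3]
Gen 4 (s4^-1): push. Stack: [s3^-1 s4 s3 s4^-1]
Gen 5 (s1^-1): push. Stack: [s3^-1 s4 s3 s4^-1 s1^-1]
Reduced word: s3^-1 s4 s3 s4^-1 s1^-1

Answer: no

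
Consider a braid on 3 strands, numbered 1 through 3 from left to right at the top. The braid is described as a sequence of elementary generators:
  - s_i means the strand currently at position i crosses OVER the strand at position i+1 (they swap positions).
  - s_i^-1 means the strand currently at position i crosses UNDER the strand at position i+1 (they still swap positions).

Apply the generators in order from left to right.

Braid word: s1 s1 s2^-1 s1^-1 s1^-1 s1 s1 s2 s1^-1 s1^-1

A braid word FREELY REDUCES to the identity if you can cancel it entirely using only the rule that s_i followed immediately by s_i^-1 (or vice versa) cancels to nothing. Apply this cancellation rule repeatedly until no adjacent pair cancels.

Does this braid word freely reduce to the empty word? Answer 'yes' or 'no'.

Answer: yes

Derivation:
Gen 1 (s1): push. Stack: [s1]
Gen 2 (s1): push. Stack: [s1 s1]
Gen 3 (s2^-1): push. Stack: [s1 s1 s2^-1]
Gen 4 (s1^-1): push. Stack: [s1 s1 s2^-1 s1^-1]
Gen 5 (s1^-1): push. Stack: [s1 s1 s2^-1 s1^-1 s1^-1]
Gen 6 (s1): cancels prior s1^-1. Stack: [s1 s1 s2^-1 s1^-1]
Gen 7 (s1): cancels prior s1^-1. Stack: [s1 s1 s2^-1]
Gen 8 (s2): cancels prior s2^-1. Stack: [s1 s1]
Gen 9 (s1^-1): cancels prior s1. Stack: [s1]
Gen 10 (s1^-1): cancels prior s1. Stack: []
Reduced word: (empty)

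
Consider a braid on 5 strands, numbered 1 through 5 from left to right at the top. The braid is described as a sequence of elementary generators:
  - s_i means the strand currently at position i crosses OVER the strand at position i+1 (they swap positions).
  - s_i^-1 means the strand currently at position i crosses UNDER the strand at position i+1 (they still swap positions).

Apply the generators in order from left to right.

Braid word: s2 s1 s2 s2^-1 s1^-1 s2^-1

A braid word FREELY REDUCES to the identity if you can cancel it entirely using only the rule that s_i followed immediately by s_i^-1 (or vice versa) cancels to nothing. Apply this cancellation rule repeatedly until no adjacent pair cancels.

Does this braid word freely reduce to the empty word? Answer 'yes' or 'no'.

Answer: yes

Derivation:
Gen 1 (s2): push. Stack: [s2]
Gen 2 (s1): push. Stack: [s2 s1]
Gen 3 (s2): push. Stack: [s2 s1 s2]
Gen 4 (s2^-1): cancels prior s2. Stack: [s2 s1]
Gen 5 (s1^-1): cancels prior s1. Stack: [s2]
Gen 6 (s2^-1): cancels prior s2. Stack: []
Reduced word: (empty)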